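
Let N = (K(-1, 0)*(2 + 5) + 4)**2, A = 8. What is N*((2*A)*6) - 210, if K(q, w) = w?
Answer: 1326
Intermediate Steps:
N = 16 (N = (0*(2 + 5) + 4)**2 = (0*7 + 4)**2 = (0 + 4)**2 = 4**2 = 16)
N*((2*A)*6) - 210 = 16*((2*8)*6) - 210 = 16*(16*6) - 210 = 16*96 - 210 = 1536 - 210 = 1326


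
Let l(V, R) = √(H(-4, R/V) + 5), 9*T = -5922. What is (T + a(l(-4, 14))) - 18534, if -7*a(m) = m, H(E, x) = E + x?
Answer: -19192 - I*√10/14 ≈ -19192.0 - 0.22588*I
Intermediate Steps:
T = -658 (T = (⅑)*(-5922) = -658)
l(V, R) = √(1 + R/V) (l(V, R) = √((-4 + R/V) + 5) = √(1 + R/V))
a(m) = -m/7
(T + a(l(-4, 14))) - 18534 = (-658 - √(14 - 4)*(I/2)/7) - 18534 = (-658 - I*√10/2/7) - 18534 = (-658 - I*√10/14) - 18534 = -19192 - I*√10/14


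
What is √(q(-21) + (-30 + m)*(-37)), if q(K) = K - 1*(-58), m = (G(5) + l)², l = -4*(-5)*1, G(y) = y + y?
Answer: I*√32153 ≈ 179.31*I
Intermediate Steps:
G(y) = 2*y
l = 20 (l = 20*1 = 20)
m = 900 (m = (2*5 + 20)² = (10 + 20)² = 30² = 900)
q(K) = 58 + K (q(K) = K + 58 = 58 + K)
√(q(-21) + (-30 + m)*(-37)) = √((58 - 21) + (-30 + 900)*(-37)) = √(37 + 870*(-37)) = √(37 - 32190) = √(-32153) = I*√32153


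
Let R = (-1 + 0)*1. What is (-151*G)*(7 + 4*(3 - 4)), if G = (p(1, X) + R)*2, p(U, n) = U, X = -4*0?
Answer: 0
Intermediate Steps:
X = 0
R = -1 (R = -1*1 = -1)
G = 0 (G = (1 - 1)*2 = 0*2 = 0)
(-151*G)*(7 + 4*(3 - 4)) = (-151*0)*(7 + 4*(3 - 4)) = 0*(7 + 4*(-1)) = 0*(7 - 4) = 0*3 = 0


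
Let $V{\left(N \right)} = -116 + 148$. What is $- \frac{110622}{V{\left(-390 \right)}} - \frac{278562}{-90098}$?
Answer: $- \frac{2489476743}{720784} \approx -3453.8$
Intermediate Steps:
$V{\left(N \right)} = 32$
$- \frac{110622}{V{\left(-390 \right)}} - \frac{278562}{-90098} = - \frac{110622}{32} - \frac{278562}{-90098} = \left(-110622\right) \frac{1}{32} - - \frac{139281}{45049} = - \frac{55311}{16} + \frac{139281}{45049} = - \frac{2489476743}{720784}$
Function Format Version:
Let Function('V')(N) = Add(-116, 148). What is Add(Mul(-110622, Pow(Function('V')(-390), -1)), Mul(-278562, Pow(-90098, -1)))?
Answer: Rational(-2489476743, 720784) ≈ -3453.8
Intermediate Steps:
Function('V')(N) = 32
Add(Mul(-110622, Pow(Function('V')(-390), -1)), Mul(-278562, Pow(-90098, -1))) = Add(Mul(-110622, Pow(32, -1)), Mul(-278562, Pow(-90098, -1))) = Add(Mul(-110622, Rational(1, 32)), Mul(-278562, Rational(-1, 90098))) = Add(Rational(-55311, 16), Rational(139281, 45049)) = Rational(-2489476743, 720784)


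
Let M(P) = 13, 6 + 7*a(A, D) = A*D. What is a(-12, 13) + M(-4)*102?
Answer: 9120/7 ≈ 1302.9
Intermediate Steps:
a(A, D) = -6/7 + A*D/7 (a(A, D) = -6/7 + (A*D)/7 = -6/7 + A*D/7)
a(-12, 13) + M(-4)*102 = (-6/7 + (⅐)*(-12)*13) + 13*102 = (-6/7 - 156/7) + 1326 = -162/7 + 1326 = 9120/7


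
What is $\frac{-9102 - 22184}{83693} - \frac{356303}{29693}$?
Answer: $- \frac{30749042177}{2485096249} \approx -12.373$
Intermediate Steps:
$\frac{-9102 - 22184}{83693} - \frac{356303}{29693} = \left(-31286\right) \frac{1}{83693} - \frac{356303}{29693} = - \frac{31286}{83693} - \frac{356303}{29693} = - \frac{30749042177}{2485096249}$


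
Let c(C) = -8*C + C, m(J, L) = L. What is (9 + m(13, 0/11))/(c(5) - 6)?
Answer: -9/41 ≈ -0.21951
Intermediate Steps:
c(C) = -7*C
(9 + m(13, 0/11))/(c(5) - 6) = (9 + 0/11)/(-7*5 - 6) = (9 + 0*(1/11))/(-35 - 6) = (9 + 0)/(-41) = 9*(-1/41) = -9/41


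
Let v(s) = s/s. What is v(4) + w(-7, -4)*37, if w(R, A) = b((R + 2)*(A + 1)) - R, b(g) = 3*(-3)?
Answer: -73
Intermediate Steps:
b(g) = -9
v(s) = 1
w(R, A) = -9 - R
v(4) + w(-7, -4)*37 = 1 + (-9 - 1*(-7))*37 = 1 + (-9 + 7)*37 = 1 - 2*37 = 1 - 74 = -73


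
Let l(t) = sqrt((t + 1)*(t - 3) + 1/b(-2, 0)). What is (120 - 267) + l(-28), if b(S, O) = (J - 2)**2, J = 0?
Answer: -147 + sqrt(3349)/2 ≈ -118.06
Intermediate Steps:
b(S, O) = 4 (b(S, O) = (0 - 2)**2 = (-2)**2 = 4)
l(t) = sqrt(1/4 + (1 + t)*(-3 + t)) (l(t) = sqrt((t + 1)*(t - 3) + 1/4) = sqrt((1 + t)*(-3 + t) + 1/4) = sqrt(1/4 + (1 + t)*(-3 + t)))
(120 - 267) + l(-28) = (120 - 267) + sqrt(-11 - 8*(-28) + 4*(-28)**2)/2 = -147 + sqrt(-11 + 224 + 4*784)/2 = -147 + sqrt(-11 + 224 + 3136)/2 = -147 + sqrt(3349)/2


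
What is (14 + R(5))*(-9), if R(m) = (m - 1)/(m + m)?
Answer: -648/5 ≈ -129.60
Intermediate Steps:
R(m) = (-1 + m)/(2*m) (R(m) = (-1 + m)/((2*m)) = (-1 + m)*(1/(2*m)) = (-1 + m)/(2*m))
(14 + R(5))*(-9) = (14 + (½)*(-1 + 5)/5)*(-9) = (14 + (½)*(⅕)*4)*(-9) = (14 + ⅖)*(-9) = (72/5)*(-9) = -648/5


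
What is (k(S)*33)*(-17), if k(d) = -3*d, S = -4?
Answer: -6732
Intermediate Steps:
(k(S)*33)*(-17) = (-3*(-4)*33)*(-17) = (12*33)*(-17) = 396*(-17) = -6732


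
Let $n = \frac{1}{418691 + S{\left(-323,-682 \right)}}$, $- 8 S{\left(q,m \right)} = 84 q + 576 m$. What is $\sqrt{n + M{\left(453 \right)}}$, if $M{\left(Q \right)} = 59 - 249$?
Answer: $\frac{2 i \sqrt{42183175907441}}{942373} \approx 13.784 i$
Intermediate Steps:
$S{\left(q,m \right)} = - 72 m - \frac{21 q}{2}$ ($S{\left(q,m \right)} = - \frac{84 q + 576 m}{8} = - 72 m - \frac{21 q}{2}$)
$M{\left(Q \right)} = -190$
$n = \frac{2}{942373}$ ($n = \frac{1}{418691 - - \frac{104991}{2}} = \frac{1}{418691 + \left(49104 + \frac{6783}{2}\right)} = \frac{1}{418691 + \frac{104991}{2}} = \frac{1}{\frac{942373}{2}} = \frac{2}{942373} \approx 2.1223 \cdot 10^{-6}$)
$\sqrt{n + M{\left(453 \right)}} = \sqrt{\frac{2}{942373} - 190} = \sqrt{- \frac{179050868}{942373}} = \frac{2 i \sqrt{42183175907441}}{942373}$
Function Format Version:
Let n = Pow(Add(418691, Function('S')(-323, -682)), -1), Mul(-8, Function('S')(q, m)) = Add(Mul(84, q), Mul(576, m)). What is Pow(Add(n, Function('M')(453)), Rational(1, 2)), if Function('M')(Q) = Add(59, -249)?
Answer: Mul(Rational(2, 942373), I, Pow(42183175907441, Rational(1, 2))) ≈ Mul(13.784, I)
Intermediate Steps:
Function('S')(q, m) = Add(Mul(-72, m), Mul(Rational(-21, 2), q)) (Function('S')(q, m) = Mul(Rational(-1, 8), Add(Mul(84, q), Mul(576, m))) = Add(Mul(-72, m), Mul(Rational(-21, 2), q)))
Function('M')(Q) = -190
n = Rational(2, 942373) (n = Pow(Add(418691, Add(Mul(-72, -682), Mul(Rational(-21, 2), -323))), -1) = Pow(Add(418691, Add(49104, Rational(6783, 2))), -1) = Pow(Add(418691, Rational(104991, 2)), -1) = Pow(Rational(942373, 2), -1) = Rational(2, 942373) ≈ 2.1223e-6)
Pow(Add(n, Function('M')(453)), Rational(1, 2)) = Pow(Add(Rational(2, 942373), -190), Rational(1, 2)) = Pow(Rational(-179050868, 942373), Rational(1, 2)) = Mul(Rational(2, 942373), I, Pow(42183175907441, Rational(1, 2)))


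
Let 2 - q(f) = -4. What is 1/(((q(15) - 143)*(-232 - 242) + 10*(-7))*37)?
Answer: 1/2400116 ≈ 4.1665e-7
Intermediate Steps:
q(f) = 6 (q(f) = 2 - 1*(-4) = 2 + 4 = 6)
1/(((q(15) - 143)*(-232 - 242) + 10*(-7))*37) = 1/(((6 - 143)*(-232 - 242) + 10*(-7))*37) = 1/((-137*(-474) - 70)*37) = 1/((64938 - 70)*37) = 1/(64868*37) = 1/2400116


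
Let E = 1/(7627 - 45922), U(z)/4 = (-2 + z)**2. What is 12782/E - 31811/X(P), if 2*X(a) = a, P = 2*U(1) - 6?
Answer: -489518501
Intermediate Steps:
U(z) = 4*(-2 + z)**2
P = 2 (P = 2*(4*(-2 + 1)**2) - 6 = 2*(4*(-1)**2) - 6 = 2*(4*1) - 6 = 2*4 - 6 = 8 - 6 = 2)
E = -1/38295 (E = 1/(-38295) = -1/38295 ≈ -2.6113e-5)
X(a) = a/2
12782/E - 31811/X(P) = 12782/(-1/38295) - 31811/1 = 12782*(-38295) - 31811/1 = -489486690 - 31811*1 = -489486690 - 31811 = -489518501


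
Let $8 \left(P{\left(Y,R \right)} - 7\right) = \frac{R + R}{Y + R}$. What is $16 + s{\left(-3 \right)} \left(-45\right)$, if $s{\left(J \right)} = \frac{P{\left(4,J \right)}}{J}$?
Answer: $\frac{439}{4} \approx 109.75$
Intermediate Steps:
$P{\left(Y,R \right)} = 7 + \frac{R}{4 \left(R + Y\right)}$ ($P{\left(Y,R \right)} = 7 + \frac{\left(R + R\right) \frac{1}{Y + R}}{8} = 7 + \frac{2 R \frac{1}{R + Y}}{8} = 7 + \frac{R}{4 \left(R + Y\right)}$)
$s{\left(J \right)} = \frac{28 + \frac{29 J}{4}}{J \left(4 + J\right)}$ ($s{\left(J \right)} = \frac{\frac{1}{J + 4} \left(7 \cdot 4 + \frac{29 J}{4}\right)}{J} = \frac{\frac{1}{4 + J} \left(28 + \frac{29 J}{4}\right)}{J} = \frac{28 + \frac{29 J}{4}}{J \left(4 + J\right)}$)
$16 + s{\left(-3 \right)} \left(-45\right) = 16 + \frac{112 + 29 \left(-3\right)}{4 \left(-3\right) \left(4 - 3\right)} \left(-45\right) = 16 + \frac{1}{4} \left(- \frac{1}{3}\right) 1^{-1} \left(112 - 87\right) \left(-45\right) = 16 + \frac{1}{4} \left(- \frac{1}{3}\right) 1 \cdot 25 \left(-45\right) = 16 - - \frac{375}{4} = 16 + \frac{375}{4} = \frac{439}{4}$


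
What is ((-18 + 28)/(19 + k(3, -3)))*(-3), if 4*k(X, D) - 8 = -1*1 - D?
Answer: -60/43 ≈ -1.3953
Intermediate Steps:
k(X, D) = 7/4 - D/4 (k(X, D) = 2 + (-1*1 - D)/4 = 2 + (-1 - D)/4 = 2 + (-¼ - D/4) = 7/4 - D/4)
((-18 + 28)/(19 + k(3, -3)))*(-3) = ((-18 + 28)/(19 + (7/4 - ¼*(-3))))*(-3) = (10/(19 + (7/4 + ¾)))*(-3) = (10/(19 + 5/2))*(-3) = (10/(43/2))*(-3) = (10*(2/43))*(-3) = (20/43)*(-3) = -60/43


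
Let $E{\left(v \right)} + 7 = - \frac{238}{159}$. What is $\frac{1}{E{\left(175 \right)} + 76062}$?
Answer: $\frac{159}{12092507} \approx 1.3149 \cdot 10^{-5}$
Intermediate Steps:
$E{\left(v \right)} = - \frac{1351}{159}$ ($E{\left(v \right)} = -7 - \frac{238}{159} = - \frac{1351}{159}$)
$\frac{1}{E{\left(175 \right)} + 76062} = \frac{1}{- \frac{1351}{159} + 76062} = \frac{1}{\frac{12092507}{159}} = \frac{159}{12092507}$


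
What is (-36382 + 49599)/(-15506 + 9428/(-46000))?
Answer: -151995500/178321357 ≈ -0.85237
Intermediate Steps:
(-36382 + 49599)/(-15506 + 9428/(-46000)) = 13217/(-15506 + 9428*(-1/46000)) = 13217/(-15506 - 2357/11500) = 13217/(-178321357/11500) = 13217*(-11500/178321357) = -151995500/178321357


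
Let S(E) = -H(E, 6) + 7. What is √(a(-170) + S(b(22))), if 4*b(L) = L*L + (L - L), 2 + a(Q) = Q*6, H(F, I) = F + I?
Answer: I*√1142 ≈ 33.794*I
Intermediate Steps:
a(Q) = -2 + 6*Q (a(Q) = -2 + Q*6 = -2 + 6*Q)
b(L) = L²/4 (b(L) = (L*L + (L - L))/4 = (L² + 0)/4 = L²/4)
S(E) = 1 - E (S(E) = -(E + 6) + 7 = -(6 + E) + 7 = (-6 - E) + 7 = 1 - E)
√(a(-170) + S(b(22))) = √((-2 + 6*(-170)) + (1 - 22²/4)) = √((-2 - 1020) + (1 - 484/4)) = √(-1022 + (1 - 1*121)) = √(-1022 + (1 - 121)) = √(-1022 - 120) = √(-1142) = I*√1142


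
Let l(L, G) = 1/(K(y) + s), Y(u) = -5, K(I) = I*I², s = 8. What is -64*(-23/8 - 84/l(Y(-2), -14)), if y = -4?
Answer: -300872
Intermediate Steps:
K(I) = I³
l(L, G) = -1/56 (l(L, G) = 1/((-4)³ + 8) = 1/(-64 + 8) = 1/(-56) = -1/56)
-64*(-23/8 - 84/l(Y(-2), -14)) = -64*(-23/8 - 84/(-1/56)) = -64*(-23*⅛ - 84*(-56)) = -64*(-23/8 + 4704) = -64*37609/8 = -300872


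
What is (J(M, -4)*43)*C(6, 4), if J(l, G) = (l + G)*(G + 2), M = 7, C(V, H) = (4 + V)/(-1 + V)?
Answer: -516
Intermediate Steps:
C(V, H) = (4 + V)/(-1 + V)
J(l, G) = (2 + G)*(G + l) (J(l, G) = (G + l)*(2 + G) = (2 + G)*(G + l))
(J(M, -4)*43)*C(6, 4) = (((-4)**2 + 2*(-4) + 2*7 - 4*7)*43)*((4 + 6)/(-1 + 6)) = ((16 - 8 + 14 - 28)*43)*(10/5) = (-6*43)*((1/5)*10) = -258*2 = -516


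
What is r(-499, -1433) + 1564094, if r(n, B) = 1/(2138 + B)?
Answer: 1102686271/705 ≈ 1.5641e+6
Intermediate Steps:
r(-499, -1433) + 1564094 = 1/(2138 - 1433) + 1564094 = 1/705 + 1564094 = 1102686271/705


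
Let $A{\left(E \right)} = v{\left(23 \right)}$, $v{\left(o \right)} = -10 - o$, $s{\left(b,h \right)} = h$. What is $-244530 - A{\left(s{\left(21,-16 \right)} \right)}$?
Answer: $-244497$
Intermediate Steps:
$A{\left(E \right)} = -33$ ($A{\left(E \right)} = -10 - 23 = -33$)
$-244530 - A{\left(s{\left(21,-16 \right)} \right)} = -244530 - -33 = -244530 + 33 = -244497$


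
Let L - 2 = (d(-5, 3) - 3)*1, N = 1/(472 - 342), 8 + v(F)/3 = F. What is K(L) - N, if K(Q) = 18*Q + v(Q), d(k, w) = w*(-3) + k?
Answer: -44071/130 ≈ -339.01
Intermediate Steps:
d(k, w) = k - 3*w (d(k, w) = -3*w + k = k - 3*w)
v(F) = -24 + 3*F
N = 1/130 ≈ 0.0076923
L = -15 (L = 2 + ((-5 - 3*3) - 3)*1 = 2 + ((-5 - 9) - 3)*1 = 2 + (-14 - 3)*1 = 2 - 17*1 = 2 - 17 = -15)
K(Q) = -24 + 21*Q (K(Q) = 18*Q + (-24 + 3*Q) = -24 + 21*Q)
K(L) - N = (-24 + 21*(-15)) - 1*1/130 = (-24 - 315) - 1/130 = -339 - 1/130 = -44071/130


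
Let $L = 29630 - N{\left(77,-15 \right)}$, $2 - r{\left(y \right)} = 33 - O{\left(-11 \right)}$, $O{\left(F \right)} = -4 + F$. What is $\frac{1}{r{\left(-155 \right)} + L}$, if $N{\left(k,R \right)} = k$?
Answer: $\frac{1}{29507} \approx 3.389 \cdot 10^{-5}$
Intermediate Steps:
$r{\left(y \right)} = -46$ ($r{\left(y \right)} = 2 - \left(33 - \left(-4 - 11\right)\right) = 2 - \left(33 - -15\right) = 2 - \left(33 + 15\right) = 2 - 48 = -46$)
$L = 29553$ ($L = 29630 - 77 = 29553$)
$\frac{1}{r{\left(-155 \right)} + L} = \frac{1}{-46 + 29553} = \frac{1}{29507}$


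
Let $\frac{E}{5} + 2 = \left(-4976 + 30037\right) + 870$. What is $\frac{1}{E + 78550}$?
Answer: $\frac{1}{208195} \approx 4.8032 \cdot 10^{-6}$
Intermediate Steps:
$E = 129645$ ($E = -10 + 5 \left(\left(-4976 + 30037\right) + 870\right) = -10 + 5 \left(25061 + 870\right) = -10 + 5 \cdot 25931 = -10 + 129655 = 129645$)
$\frac{1}{E + 78550} = \frac{1}{129645 + 78550} = \frac{1}{208195}$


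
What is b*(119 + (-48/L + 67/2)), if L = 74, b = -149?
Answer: -1674313/74 ≈ -22626.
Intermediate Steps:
b*(119 + (-48/L + 67/2)) = -149*(119 + (-48/74 + 67/2)) = -149*(119 + (-48*1/74 + 67*(½))) = -149*(119 + (-24/37 + 67/2)) = -149*(119 + 2431/74) = -149*11237/74 = -1674313/74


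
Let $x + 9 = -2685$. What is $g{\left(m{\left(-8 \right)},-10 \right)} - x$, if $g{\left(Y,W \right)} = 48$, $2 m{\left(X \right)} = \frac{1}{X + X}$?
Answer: $2742$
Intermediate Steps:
$x = -2694$ ($x = -9 - 2685 = -2694$)
$m{\left(X \right)} = \frac{1}{4 X}$ ($m{\left(X \right)} = \frac{1}{2 \left(X + X\right)} = \frac{1}{2 \cdot 2 X} = \frac{\frac{1}{2} \frac{1}{X}}{2} = \frac{1}{4 X}$)
$g{\left(m{\left(-8 \right)},-10 \right)} - x = 48 - -2694 = 48 + 2694 = 2742$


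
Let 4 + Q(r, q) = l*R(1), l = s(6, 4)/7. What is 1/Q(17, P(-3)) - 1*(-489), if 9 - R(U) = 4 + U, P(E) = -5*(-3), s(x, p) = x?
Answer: 1949/4 ≈ 487.25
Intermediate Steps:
P(E) = 15
R(U) = 5 - U (R(U) = 9 - (4 + U) = 9 + (-4 - U) = 5 - U)
l = 6/7 ≈ 0.85714
Q(r, q) = -4/7 (Q(r, q) = -4 + 6*(5 - 1*1)/7 = -4 + 6*(5 - 1)/7 = -4 + (6/7)*4 = -4 + 24/7 = -4/7)
1/Q(17, P(-3)) - 1*(-489) = 1/(-4/7) - 1*(-489) = -7/4 + 489 = 1949/4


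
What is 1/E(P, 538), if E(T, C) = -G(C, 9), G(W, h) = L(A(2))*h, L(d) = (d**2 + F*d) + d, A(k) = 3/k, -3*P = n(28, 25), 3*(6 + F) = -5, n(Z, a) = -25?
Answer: 4/279 ≈ 0.014337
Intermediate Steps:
F = -23/3 (F = -6 + (1/3)*(-5) = -6 - 5/3 = -23/3 ≈ -7.6667)
P = 25/3 (P = -1/3*(-25) = 25/3 ≈ 8.3333)
L(d) = d**2 - 20*d/3 (L(d) = (d**2 - 23*d/3) + d = d**2 - 20*d/3)
G(W, h) = -31*h/4 (G(W, h) = ((3/2)*(-20 + 3*(3/2))/3)*h = ((3*(1/2))*(-20 + 3*(3*(1/2)))/3)*h = ((1/3)*(3/2)*(-20 + 3*(3/2)))*h = ((1/3)*(3/2)*(-20 + 9/2))*h = ((1/3)*(3/2)*(-31/2))*h = -31*h/4)
E(T, C) = 279/4 (E(T, C) = -(-31)*9/4 = -1*(-279/4) = 279/4)
1/E(P, 538) = 1/(279/4) = 4/279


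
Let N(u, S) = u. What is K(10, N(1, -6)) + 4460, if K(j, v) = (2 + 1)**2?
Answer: 4469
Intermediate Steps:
K(j, v) = 9 (K(j, v) = 3**2 = 9)
K(10, N(1, -6)) + 4460 = 9 + 4460 = 4469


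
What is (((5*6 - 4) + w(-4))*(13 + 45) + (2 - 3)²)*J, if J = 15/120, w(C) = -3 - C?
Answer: 1567/8 ≈ 195.88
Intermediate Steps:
J = ⅛ (J = 15*(1/120) = ⅛ ≈ 0.12500)
(((5*6 - 4) + w(-4))*(13 + 45) + (2 - 3)²)*J = (((5*6 - 4) + (-3 - 1*(-4)))*(13 + 45) + (2 - 3)²)*(⅛) = (((30 - 4) + (-3 + 4))*58 + (-1)²)*(⅛) = ((26 + 1)*58 + 1)*(⅛) = (27*58 + 1)*(⅛) = (1566 + 1)*(⅛) = 1567*(⅛) = 1567/8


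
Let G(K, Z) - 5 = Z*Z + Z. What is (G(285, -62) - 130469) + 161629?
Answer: 34947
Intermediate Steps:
G(K, Z) = 5 + Z + Z² (G(K, Z) = 5 + (Z*Z + Z) = 5 + (Z² + Z) = 5 + (Z + Z²) = 5 + Z + Z²)
(G(285, -62) - 130469) + 161629 = ((5 - 62 + (-62)²) - 130469) + 161629 = ((5 - 62 + 3844) - 130469) + 161629 = (3787 - 130469) + 161629 = -126682 + 161629 = 34947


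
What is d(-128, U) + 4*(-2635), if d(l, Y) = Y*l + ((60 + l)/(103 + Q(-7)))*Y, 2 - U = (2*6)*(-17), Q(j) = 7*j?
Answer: -1003520/27 ≈ -37167.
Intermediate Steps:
U = 206 (U = 2 - 2*6*(-17) = 2 - 12*(-17) = 2 - 1*(-204) = 2 + 204 = 206)
d(l, Y) = Y*l + Y*(10/9 + l/54) (d(l, Y) = Y*l + ((60 + l)/(103 + 7*(-7)))*Y = Y*l + ((60 + l)/(103 - 49))*Y = Y*l + ((60 + l)/54)*Y = Y*l + ((60 + l)*(1/54))*Y = Y*l + (10/9 + l/54)*Y = Y*l + Y*(10/9 + l/54))
d(-128, U) + 4*(-2635) = (5/54)*206*(12 + 11*(-128)) + 4*(-2635) = (5/54)*206*(12 - 1408) - 10540 = (5/54)*206*(-1396) - 10540 = -718940/27 - 10540 = -1003520/27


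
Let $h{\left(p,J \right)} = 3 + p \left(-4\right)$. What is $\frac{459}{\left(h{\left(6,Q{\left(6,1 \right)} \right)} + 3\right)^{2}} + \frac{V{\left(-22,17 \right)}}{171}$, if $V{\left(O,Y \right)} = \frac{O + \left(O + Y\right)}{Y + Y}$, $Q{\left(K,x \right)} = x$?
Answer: $\frac{5473}{3876} \approx 1.412$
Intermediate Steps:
$V{\left(O,Y \right)} = \frac{Y + 2 O}{2 Y}$
$h{\left(p,J \right)} = 3 - 4 p$
$\frac{459}{\left(h{\left(6,Q{\left(6,1 \right)} \right)} + 3\right)^{2}} + \frac{V{\left(-22,17 \right)}}{171} = \frac{459}{\left(\left(3 - 24\right) + 3\right)^{2}} + \frac{\frac{1}{17} \left(-22 + \frac{1}{2} \cdot 17\right)}{171} = \frac{459}{\left(\left(3 - 24\right) + 3\right)^{2}} + \frac{-22 + \frac{17}{2}}{17} \cdot \frac{1}{171} = \frac{459}{\left(-21 + 3\right)^{2}} + \frac{1}{17} \left(- \frac{27}{2}\right) \frac{1}{171} = \frac{459}{\left(-18\right)^{2}} - \frac{3}{646} = \frac{459}{324} - \frac{3}{646} = 459 \cdot \frac{1}{324} - \frac{3}{646} = \frac{17}{12} - \frac{3}{646} = \frac{5473}{3876}$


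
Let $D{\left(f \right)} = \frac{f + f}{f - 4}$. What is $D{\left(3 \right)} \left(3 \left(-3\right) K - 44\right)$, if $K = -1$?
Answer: $210$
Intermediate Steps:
$D{\left(f \right)} = \frac{2 f}{-4 + f}$
$D{\left(3 \right)} \left(3 \left(-3\right) K - 44\right) = 2 \cdot 3 \frac{1}{-4 + 3} \left(3 \left(-3\right) \left(-1\right) - 44\right) = 2 \cdot 3 \frac{1}{-1} \left(\left(-9\right) \left(-1\right) - 44\right) = 2 \cdot 3 \left(-1\right) \left(9 - 44\right) = \left(-6\right) \left(-35\right) = 210$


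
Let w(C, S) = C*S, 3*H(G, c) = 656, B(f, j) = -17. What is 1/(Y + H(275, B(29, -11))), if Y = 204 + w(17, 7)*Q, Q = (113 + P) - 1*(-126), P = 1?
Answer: 3/86948 ≈ 3.4503e-5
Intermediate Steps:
H(G, c) = 656/3 (H(G, c) = (⅓)*656 = 656/3)
Q = 240 (Q = (113 + 1) - 1*(-126) = 114 + 126 = 240)
Y = 28764 (Y = 204 + (17*7)*240 = 204 + 119*240 = 204 + 28560 = 28764)
1/(Y + H(275, B(29, -11))) = 1/(28764 + 656/3) = 1/(86948/3) = 3/86948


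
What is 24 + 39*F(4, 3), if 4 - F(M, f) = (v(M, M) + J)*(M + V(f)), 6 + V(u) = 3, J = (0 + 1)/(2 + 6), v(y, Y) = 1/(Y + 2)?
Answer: 1349/8 ≈ 168.63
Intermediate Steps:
v(y, Y) = 1/(2 + Y)
J = 1/8 ≈ 0.12500
V(u) = -3 (V(u) = -6 + 3 = -3)
F(M, f) = 4 - (-3 + M)*(1/8 + 1/(2 + M)) (F(M, f) = 4 - (1/(2 + M) + 1/8)*(M - 3) = 4 - (1/8 + 1/(2 + M))*(-3 + M) = 4 - (-3 + M)*(1/8 + 1/(2 + M)))
24 + 39*F(4, 3) = 24 + 39*((94 - 1*4**2 + 25*4)/(8*(2 + 4))) = 24 + 39*((1/8)*(94 - 1*16 + 100)/6) = 24 + 39*((1/8)*(1/6)*(94 - 16 + 100)) = 24 + 39*((1/8)*(1/6)*178) = 24 + 39*(89/24) = 24 + 1157/8 = 1349/8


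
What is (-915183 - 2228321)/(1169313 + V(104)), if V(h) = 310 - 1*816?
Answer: -3143504/1168807 ≈ -2.6895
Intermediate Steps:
V(h) = -506 (V(h) = 310 - 816 = -506)
(-915183 - 2228321)/(1169313 + V(104)) = (-915183 - 2228321)/(1169313 - 506) = -3143504/1168807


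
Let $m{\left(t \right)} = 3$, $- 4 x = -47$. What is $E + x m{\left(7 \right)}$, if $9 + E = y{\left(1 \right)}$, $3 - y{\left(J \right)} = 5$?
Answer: $\frac{97}{4} \approx 24.25$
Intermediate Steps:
$x = \frac{47}{4}$ ($x = \left(- \frac{1}{4}\right) \left(-47\right) = \frac{47}{4} \approx 11.75$)
$y{\left(J \right)} = -2$ ($y{\left(J \right)} = 3 - 5 = -2$)
$E = -11$ ($E = -9 - 2 = -11$)
$E + x m{\left(7 \right)} = -11 + \frac{47}{4} \cdot 3 = -11 + \frac{141}{4} = \frac{97}{4}$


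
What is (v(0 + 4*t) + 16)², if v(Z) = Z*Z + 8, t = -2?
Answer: 7744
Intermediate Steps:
v(Z) = 8 + Z² (v(Z) = Z² + 8 = 8 + Z²)
(v(0 + 4*t) + 16)² = ((8 + (0 + 4*(-2))²) + 16)² = ((8 + (0 - 8)²) + 16)² = ((8 + (-8)²) + 16)² = ((8 + 64) + 16)² = (72 + 16)² = 88² = 7744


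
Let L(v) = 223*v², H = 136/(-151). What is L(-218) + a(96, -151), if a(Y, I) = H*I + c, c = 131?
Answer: 10598119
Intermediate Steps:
H = -136/151 (H = 136*(-1/151) = -136/151 ≈ -0.90066)
a(Y, I) = 131 - 136*I/151 (a(Y, I) = -136*I/151 + 131 = 131 - 136*I/151)
L(-218) + a(96, -151) = 223*(-218)² + (131 - 136/151*(-151)) = 223*47524 + (131 + 136) = 10597852 + 267 = 10598119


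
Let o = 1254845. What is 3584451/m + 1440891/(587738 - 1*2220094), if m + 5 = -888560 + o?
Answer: 1330832635269/149474838920 ≈ 8.9034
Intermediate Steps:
m = 366280 (m = -5 + (-888560 + 1254845) = -5 + 366285 = 366280)
3584451/m + 1440891/(587738 - 1*2220094) = 3584451/366280 + 1440891/(587738 - 1*2220094) = 3584451*(1/366280) + 1440891/(587738 - 2220094) = 3584451/366280 + 1440891/(-1632356) = 3584451/366280 + 1440891*(-1/1632356) = 3584451/366280 - 1440891/1632356 = 1330832635269/149474838920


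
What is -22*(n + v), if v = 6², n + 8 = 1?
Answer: -638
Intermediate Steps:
n = -7 (n = -8 + 1 = -7)
v = 36
-22*(n + v) = -22*(-7 + 36) = -22*29 = -638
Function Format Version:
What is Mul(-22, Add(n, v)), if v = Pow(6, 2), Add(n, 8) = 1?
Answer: -638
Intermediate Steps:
n = -7 (n = Add(-8, 1) = -7)
v = 36
Mul(-22, Add(n, v)) = Mul(-22, Add(-7, 36)) = Mul(-22, 29) = -638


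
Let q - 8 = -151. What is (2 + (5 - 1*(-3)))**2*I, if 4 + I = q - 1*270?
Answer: -41700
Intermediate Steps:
q = -143 (q = 8 - 151 = -143)
I = -417 (I = -4 + (-143 - 1*270) = -4 + (-143 - 270) = -4 - 413 = -417)
(2 + (5 - 1*(-3)))**2*I = (2 + (5 - 1*(-3)))**2*(-417) = (2 + (5 + 3))**2*(-417) = (2 + 8)**2*(-417) = 10**2*(-417) = 100*(-417) = -41700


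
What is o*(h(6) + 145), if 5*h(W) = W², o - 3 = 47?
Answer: 7610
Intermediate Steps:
o = 50 (o = 3 + 47 = 50)
h(W) = W²/5
o*(h(6) + 145) = 50*((⅕)*6² + 145) = 50*((⅕)*36 + 145) = 50*(36/5 + 145) = 50*(761/5) = 7610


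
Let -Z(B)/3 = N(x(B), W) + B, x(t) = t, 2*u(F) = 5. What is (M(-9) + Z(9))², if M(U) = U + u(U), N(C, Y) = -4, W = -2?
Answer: 1849/4 ≈ 462.25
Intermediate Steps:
u(F) = 5/2 (u(F) = (½)*5 = 5/2)
Z(B) = 12 - 3*B (Z(B) = -3*(-4 + B) = 12 - 3*B)
M(U) = 5/2 + U (M(U) = U + 5/2 = 5/2 + U)
(M(-9) + Z(9))² = ((5/2 - 9) + (12 - 3*9))² = (-13/2 + (12 - 27))² = (-13/2 - 15)² = (-43/2)² = 1849/4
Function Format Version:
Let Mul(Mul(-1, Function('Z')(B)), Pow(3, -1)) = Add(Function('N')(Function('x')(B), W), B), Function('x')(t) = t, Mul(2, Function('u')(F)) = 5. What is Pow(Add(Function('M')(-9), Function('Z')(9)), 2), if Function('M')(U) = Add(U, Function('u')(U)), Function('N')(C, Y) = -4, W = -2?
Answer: Rational(1849, 4) ≈ 462.25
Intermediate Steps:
Function('u')(F) = Rational(5, 2) (Function('u')(F) = Mul(Rational(1, 2), 5) = Rational(5, 2))
Function('Z')(B) = Add(12, Mul(-3, B)) (Function('Z')(B) = Mul(-3, Add(-4, B)) = Add(12, Mul(-3, B)))
Function('M')(U) = Add(Rational(5, 2), U) (Function('M')(U) = Add(U, Rational(5, 2)) = Add(Rational(5, 2), U))
Pow(Add(Function('M')(-9), Function('Z')(9)), 2) = Pow(Add(Add(Rational(5, 2), -9), Add(12, Mul(-3, 9))), 2) = Pow(Add(Rational(-13, 2), Add(12, -27)), 2) = Pow(Add(Rational(-13, 2), -15), 2) = Pow(Rational(-43, 2), 2) = Rational(1849, 4)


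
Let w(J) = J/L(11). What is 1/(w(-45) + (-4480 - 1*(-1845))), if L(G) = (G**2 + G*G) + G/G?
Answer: -27/71150 ≈ -0.00037948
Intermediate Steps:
L(G) = 1 + 2*G**2 (L(G) = (G**2 + G**2) + 1 = 2*G**2 + 1 = 1 + 2*G**2)
w(J) = J/243 (w(J) = J/(1 + 2*11**2) = J/(1 + 2*121) = J/(1 + 242) = J/243)
1/(w(-45) + (-4480 - 1*(-1845))) = 1/((1/243)*(-45) + (-4480 - 1*(-1845))) = 1/(-5/27 + (-4480 + 1845)) = 1/(-5/27 - 2635) = 1/(-71150/27) = -27/71150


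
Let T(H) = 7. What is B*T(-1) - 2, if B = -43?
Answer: -303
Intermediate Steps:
B*T(-1) - 2 = -43*7 - 2 = -301 - 2 = -303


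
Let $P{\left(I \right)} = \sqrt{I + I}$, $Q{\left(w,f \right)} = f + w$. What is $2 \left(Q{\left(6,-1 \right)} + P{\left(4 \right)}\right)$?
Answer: $10 + 4 \sqrt{2} \approx 15.657$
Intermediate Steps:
$P{\left(I \right)} = \sqrt{2} \sqrt{I}$ ($P{\left(I \right)} = \sqrt{2 I} = \sqrt{2} \sqrt{I}$)
$2 \left(Q{\left(6,-1 \right)} + P{\left(4 \right)}\right) = 2 \left(\left(-1 + 6\right) + \sqrt{2} \sqrt{4}\right) = 2 \left(5 + \sqrt{2} \cdot 2\right) = 2 \left(5 + 2 \sqrt{2}\right) = 10 + 4 \sqrt{2}$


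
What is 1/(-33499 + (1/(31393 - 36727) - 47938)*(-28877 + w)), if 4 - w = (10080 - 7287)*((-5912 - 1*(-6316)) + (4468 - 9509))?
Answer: -2667/1652120407388095 ≈ -1.6143e-12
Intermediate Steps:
w = 12951145 (w = 4 - (10080 - 7287)*((-5912 - 1*(-6316)) + (4468 - 9509)) = 4 - 2793*((-5912 + 6316) - 5041) = 4 - 2793*(404 - 5041) = 4 - 2793*(-4637) = 4 - 1*(-12951141) = 4 + 12951141 = 12951145)
1/(-33499 + (1/(31393 - 36727) - 47938)*(-28877 + w)) = 1/(-33499 + (1/(31393 - 36727) - 47938)*(-28877 + 12951145)) = 1/(-33499 + (1/(-5334) - 47938)*12922268) = 1/(-33499 + (-1/5334 - 47938)*12922268) = 1/(-33499 - 255701293/5334*12922268) = 1/(-33499 - 1652120318046262/2667) = 1/(-1652120407388095/2667) = -2667/1652120407388095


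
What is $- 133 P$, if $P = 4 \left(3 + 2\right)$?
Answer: $-2660$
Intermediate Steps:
$P = 20$ ($P = 4 \cdot 5 = 20$)
$- 133 P = \left(-133\right) 20 = -2660$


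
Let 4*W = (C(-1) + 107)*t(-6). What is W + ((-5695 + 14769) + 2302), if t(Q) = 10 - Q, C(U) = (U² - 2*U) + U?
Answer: 11812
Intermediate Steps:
C(U) = U² - U
W = 436 (W = ((-(-1 - 1) + 107)*(10 - 1*(-6)))/4 = ((-1*(-2) + 107)*(10 + 6))/4 = ((2 + 107)*16)/4 = (109*16)/4 = (¼)*1744 = 436)
W + ((-5695 + 14769) + 2302) = 436 + ((-5695 + 14769) + 2302) = 436 + (9074 + 2302) = 436 + 11376 = 11812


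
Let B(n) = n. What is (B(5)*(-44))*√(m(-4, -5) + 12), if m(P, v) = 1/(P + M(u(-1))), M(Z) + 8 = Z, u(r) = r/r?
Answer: -20*√1441 ≈ -759.21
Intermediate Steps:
u(r) = 1
M(Z) = -8 + Z
m(P, v) = 1/(-7 + P) (m(P, v) = 1/(P + (-8 + 1)) = 1/(P - 7) = 1/(-7 + P))
(B(5)*(-44))*√(m(-4, -5) + 12) = (5*(-44))*√(1/(-7 - 4) + 12) = -220*√(1/(-11) + 12) = -220*√(-1/11 + 12) = -20*√1441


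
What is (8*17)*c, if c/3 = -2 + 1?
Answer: -408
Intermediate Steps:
c = -3 (c = 3*(-2 + 1) = 3*(-1) = -3)
(8*17)*c = (8*17)*(-3) = 136*(-3) = -408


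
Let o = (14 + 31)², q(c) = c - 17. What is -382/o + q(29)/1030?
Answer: -36916/208575 ≈ -0.17699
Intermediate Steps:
q(c) = -17 + c
o = 2025 (o = 45² = 2025)
-382/o + q(29)/1030 = -382/2025 + (-17 + 29)/1030 = -382*1/2025 + 12*(1/1030) = -382/2025 + 6/515 = -36916/208575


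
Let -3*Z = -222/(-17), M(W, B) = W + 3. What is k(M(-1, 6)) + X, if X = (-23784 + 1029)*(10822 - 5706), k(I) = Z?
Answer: -1979047934/17 ≈ -1.1641e+8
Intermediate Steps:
M(W, B) = 3 + W
Z = -74/17 (Z = -(-74)/(-17) = -(-74)*(-1)/17 = -1/3*222/17 = -74/17 ≈ -4.3529)
k(I) = -74/17
X = -116414580 (X = -22755*5116 = -116414580)
k(M(-1, 6)) + X = -74/17 - 116414580 = -1979047934/17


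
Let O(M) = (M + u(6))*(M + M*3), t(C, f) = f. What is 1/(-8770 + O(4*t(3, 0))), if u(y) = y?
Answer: -1/8770 ≈ -0.00011403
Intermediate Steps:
O(M) = 4*M*(6 + M) (O(M) = (M + 6)*(M + M*3) = (6 + M)*(M + 3*M) = (6 + M)*(4*M) = 4*M*(6 + M))
1/(-8770 + O(4*t(3, 0))) = 1/(-8770 + 4*(4*0)*(6 + 4*0)) = 1/(-8770 + 4*0*(6 + 0)) = 1/(-8770 + 4*0*6) = 1/(-8770 + 0) = 1/(-8770) = -1/8770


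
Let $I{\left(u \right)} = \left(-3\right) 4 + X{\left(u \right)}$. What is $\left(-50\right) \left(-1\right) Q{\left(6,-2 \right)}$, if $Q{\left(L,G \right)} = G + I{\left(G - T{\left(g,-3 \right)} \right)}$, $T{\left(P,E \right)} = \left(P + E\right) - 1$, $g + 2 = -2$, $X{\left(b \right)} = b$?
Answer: $-400$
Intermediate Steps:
$g = -4$ ($g = -2 - 2 = -4$)
$T{\left(P,E \right)} = -1 + E + P$ ($T{\left(P,E \right)} = \left(E + P\right) - 1 = -1 + E + P$)
$I{\left(u \right)} = -12 + u$ ($I{\left(u \right)} = \left(-3\right) 4 + u = -12 + u$)
$Q{\left(L,G \right)} = -4 + 2 G$ ($Q{\left(L,G \right)} = G + \left(-12 + \left(G - \left(-1 - 3 - 4\right)\right)\right) = G + \left(-12 + \left(G - -8\right)\right) = G + \left(-12 + \left(G + 8\right)\right) = G + \left(-12 + \left(8 + G\right)\right) = G + \left(-4 + G\right) = -4 + 2 G$)
$\left(-50\right) \left(-1\right) Q{\left(6,-2 \right)} = \left(-50\right) \left(-1\right) \left(-4 + 2 \left(-2\right)\right) = 50 \left(-4 - 4\right) = 50 \left(-8\right) = -400$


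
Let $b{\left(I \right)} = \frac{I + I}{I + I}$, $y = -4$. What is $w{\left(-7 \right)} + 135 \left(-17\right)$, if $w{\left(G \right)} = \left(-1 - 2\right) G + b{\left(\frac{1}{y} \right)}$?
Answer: $-2273$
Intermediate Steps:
$b{\left(I \right)} = 1$ ($b{\left(I \right)} = \frac{2 I}{2 I} = 2 I \frac{1}{2 I} = 1$)
$w{\left(G \right)} = 1 - 3 G$ ($w{\left(G \right)} = \left(-1 - 2\right) G + 1 = - 3 G + 1 = 1 - 3 G$)
$w{\left(-7 \right)} + 135 \left(-17\right) = \left(1 - -21\right) + 135 \left(-17\right) = \left(1 + 21\right) - 2295 = 22 - 2295 = -2273$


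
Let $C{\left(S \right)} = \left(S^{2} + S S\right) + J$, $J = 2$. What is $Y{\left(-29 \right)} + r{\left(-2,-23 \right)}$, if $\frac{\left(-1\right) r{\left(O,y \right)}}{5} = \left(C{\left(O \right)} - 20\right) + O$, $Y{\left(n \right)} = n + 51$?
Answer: $82$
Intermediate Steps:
$Y{\left(n \right)} = 51 + n$
$C{\left(S \right)} = 2 + 2 S^{2}$ ($C{\left(S \right)} = \left(S^{2} + S S\right) + 2 = \left(S^{2} + S^{2}\right) + 2 = 2 S^{2} + 2 = 2 + 2 S^{2}$)
$r{\left(O,y \right)} = 90 - 10 O^{2} - 5 O$ ($r{\left(O,y \right)} = - 5 \left(\left(\left(2 + 2 O^{2}\right) - 20\right) + O\right) = - 5 \left(\left(-18 + 2 O^{2}\right) + O\right) = - 5 \left(-18 + O + 2 O^{2}\right) = 90 - 10 O^{2} - 5 O$)
$Y{\left(-29 \right)} + r{\left(-2,-23 \right)} = \left(51 - 29\right) - \left(-100 + 40\right) = 22 + \left(90 - 40 + 10\right) = 22 + 60 = 82$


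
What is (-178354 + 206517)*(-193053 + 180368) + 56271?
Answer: -357191384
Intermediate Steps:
(-178354 + 206517)*(-193053 + 180368) + 56271 = 28163*(-12685) + 56271 = -357247655 + 56271 = -357191384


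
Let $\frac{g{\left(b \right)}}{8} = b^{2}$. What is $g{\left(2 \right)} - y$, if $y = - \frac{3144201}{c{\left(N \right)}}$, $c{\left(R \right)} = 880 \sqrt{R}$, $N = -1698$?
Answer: $32 - \frac{1048067 i \sqrt{1698}}{498080} \approx 32.0 - 86.708 i$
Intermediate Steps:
$y = \frac{1048067 i \sqrt{1698}}{498080}$ ($y = - \frac{3144201}{880 \sqrt{-1698}} = - \frac{3144201}{880 i \sqrt{1698}} = - 3144201 \left(- \frac{i \sqrt{1698}}{1494240}\right) = \frac{1048067 i \sqrt{1698}}{498080} \approx 86.708 i$)
$g{\left(b \right)} = 8 b^{2}$
$g{\left(2 \right)} - y = 8 \cdot 2^{2} - \frac{1048067 i \sqrt{1698}}{498080} = 8 \cdot 4 - \frac{1048067 i \sqrt{1698}}{498080} = 32 - \frac{1048067 i \sqrt{1698}}{498080}$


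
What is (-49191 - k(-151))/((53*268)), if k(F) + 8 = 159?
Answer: -24671/7102 ≈ -3.4738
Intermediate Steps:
k(F) = 151 (k(F) = -8 + 159 = 151)
(-49191 - k(-151))/((53*268)) = (-49191 - 1*151)/((53*268)) = (-49191 - 151)/14204 = -49342*1/14204 = -24671/7102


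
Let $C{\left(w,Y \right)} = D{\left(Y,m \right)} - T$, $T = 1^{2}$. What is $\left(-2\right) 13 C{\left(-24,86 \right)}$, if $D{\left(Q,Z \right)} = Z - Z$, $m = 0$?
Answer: $26$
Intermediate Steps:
$D{\left(Q,Z \right)} = 0$
$T = 1$
$C{\left(w,Y \right)} = -1$ ($C{\left(w,Y \right)} = 0 - 1 = -1$)
$\left(-2\right) 13 C{\left(-24,86 \right)} = \left(-2\right) 13 \left(-1\right) = \left(-26\right) \left(-1\right) = 26$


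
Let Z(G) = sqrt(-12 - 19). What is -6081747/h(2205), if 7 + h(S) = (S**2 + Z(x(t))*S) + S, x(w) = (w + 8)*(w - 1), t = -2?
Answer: -603734155869/482873798296 + 273678615*I*sqrt(31)/482873798296 ≈ -1.2503 + 0.0031556*I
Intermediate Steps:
x(w) = (-1 + w)*(8 + w) (x(w) = (8 + w)*(-1 + w) = (-1 + w)*(8 + w))
Z(G) = I*sqrt(31) (Z(G) = sqrt(-31) = I*sqrt(31))
h(S) = -7 + S + S**2 + I*S*sqrt(31) (h(S) = -7 + ((S**2 + (I*sqrt(31))*S) + S) = -7 + ((S**2 + I*S*sqrt(31)) + S) = -7 + (S + S**2 + I*S*sqrt(31)) = -7 + S + S**2 + I*S*sqrt(31))
-6081747/h(2205) = -6081747/(-7 + 2205 + 2205**2 + I*2205*sqrt(31)) = -6081747/(-7 + 2205 + 4862025 + 2205*I*sqrt(31)) = -6081747/(4864223 + 2205*I*sqrt(31))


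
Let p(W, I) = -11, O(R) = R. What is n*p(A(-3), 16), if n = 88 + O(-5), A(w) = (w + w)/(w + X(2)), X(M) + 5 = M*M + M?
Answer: -913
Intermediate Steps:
X(M) = -5 + M + M² (X(M) = -5 + (M*M + M) = -5 + (M² + M) = -5 + (M + M²) = -5 + M + M²)
A(w) = 2*w/(1 + w) (A(w) = (w + w)/(w + (-5 + 2 + 2²)) = (2*w)/(w + (-5 + 2 + 4)) = (2*w)/(w + 1) = (2*w)/(1 + w) = 2*w/(1 + w))
n = 83 (n = 88 - 5 = 83)
n*p(A(-3), 16) = 83*(-11) = -913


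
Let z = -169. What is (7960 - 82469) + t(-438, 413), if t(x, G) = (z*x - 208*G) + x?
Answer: -86829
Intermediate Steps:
t(x, G) = -208*G - 168*x (t(x, G) = (-169*x - 208*G) + x = (-208*G - 169*x) + x = -208*G - 168*x)
(7960 - 82469) + t(-438, 413) = (7960 - 82469) + (-208*413 - 168*(-438)) = -74509 + (-85904 + 73584) = -74509 - 12320 = -86829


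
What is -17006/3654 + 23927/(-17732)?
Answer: -194489825/32396364 ≈ -6.0034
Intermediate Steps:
-17006/3654 + 23927/(-17732) = -17006*1/3654 + 23927*(-1/17732) = -8503/1827 - 23927/17732 = -194489825/32396364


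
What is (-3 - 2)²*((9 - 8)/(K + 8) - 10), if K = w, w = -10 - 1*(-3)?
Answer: -225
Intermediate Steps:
w = -7 (w = -10 + 3 = -7)
K = -7
(-3 - 2)²*((9 - 8)/(K + 8) - 10) = (-3 - 2)²*((9 - 8)/(-7 + 8) - 10) = (-5)²*(1/1 - 10) = 25*(1*1 - 10) = 25*(1 - 10) = 25*(-9) = -225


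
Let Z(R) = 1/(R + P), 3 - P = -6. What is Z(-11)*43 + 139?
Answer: 235/2 ≈ 117.50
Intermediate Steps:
P = 9 (P = 3 - 1*(-6) = 3 + 6 = 9)
Z(R) = 1/(9 + R) (Z(R) = 1/(R + 9) = 1/(9 + R))
Z(-11)*43 + 139 = 43/(9 - 11) + 139 = 43/(-2) + 139 = -½*43 + 139 = -43/2 + 139 = 235/2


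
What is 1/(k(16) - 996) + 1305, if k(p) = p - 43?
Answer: 1335014/1023 ≈ 1305.0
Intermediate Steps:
k(p) = -43 + p
1/(k(16) - 996) + 1305 = 1/((-43 + 16) - 996) + 1305 = 1/(-27 - 996) + 1305 = 1/(-1023) + 1305 = -1/1023 + 1305 = 1335014/1023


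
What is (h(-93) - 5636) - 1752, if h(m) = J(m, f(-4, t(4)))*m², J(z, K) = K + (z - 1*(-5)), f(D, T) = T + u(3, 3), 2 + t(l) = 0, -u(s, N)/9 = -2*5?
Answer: -7388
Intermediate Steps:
u(s, N) = 90 (u(s, N) = -(-18)*5 = -9*(-10) = 90)
t(l) = -2 (t(l) = -2 + 0 = -2)
f(D, T) = 90 + T (f(D, T) = T + 90 = 90 + T)
J(z, K) = 5 + K + z (J(z, K) = K + (z + 5) = K + (5 + z) = 5 + K + z)
h(m) = m²*(93 + m) (h(m) = (5 + (90 - 2) + m)*m² = (5 + 88 + m)*m² = (93 + m)*m² = m²*(93 + m))
(h(-93) - 5636) - 1752 = ((-93)²*(93 - 93) - 5636) - 1752 = (8649*0 - 5636) - 1752 = (0 - 5636) - 1752 = -5636 - 1752 = -7388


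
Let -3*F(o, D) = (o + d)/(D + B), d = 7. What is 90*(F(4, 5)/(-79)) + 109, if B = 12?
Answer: 146717/1343 ≈ 109.25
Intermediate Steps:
F(o, D) = -(7 + o)/(3*(12 + D)) (F(o, D) = -(o + 7)/(3*(D + 12)) = -(7 + o)/(3*(12 + D)))
90*(F(4, 5)/(-79)) + 109 = 90*(((-7 - 1*4)/(3*(12 + 5)))/(-79)) + 109 = 90*(((1/3)*(-7 - 4)/17)*(-1/79)) + 109 = 90*(((1/3)*(1/17)*(-11))*(-1/79)) + 109 = 90*(-11/51*(-1/79)) + 109 = 90*(11/4029) + 109 = 330/1343 + 109 = 146717/1343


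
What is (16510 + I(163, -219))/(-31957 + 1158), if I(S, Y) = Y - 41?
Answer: -16250/30799 ≈ -0.52761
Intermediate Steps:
I(S, Y) = -41 + Y
(16510 + I(163, -219))/(-31957 + 1158) = (16510 + (-41 - 219))/(-31957 + 1158) = (16510 - 260)/(-30799) = 16250*(-1/30799) = -16250/30799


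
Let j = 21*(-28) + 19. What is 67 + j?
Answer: -502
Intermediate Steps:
j = -569 (j = -588 + 19 = -569)
67 + j = 67 - 569 = -502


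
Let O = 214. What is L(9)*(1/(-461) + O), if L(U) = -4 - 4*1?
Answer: -789224/461 ≈ -1712.0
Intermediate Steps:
L(U) = -8 (L(U) = -4 - 4 = -8)
L(9)*(1/(-461) + O) = -8*(1/(-461) + 214) = -8*(-1/461 + 214) = -8*98653/461 = -789224/461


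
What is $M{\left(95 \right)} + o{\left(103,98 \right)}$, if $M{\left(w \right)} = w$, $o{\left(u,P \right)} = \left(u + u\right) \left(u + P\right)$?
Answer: $41501$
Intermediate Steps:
$o{\left(u,P \right)} = 2 u \left(P + u\right)$
$M{\left(95 \right)} + o{\left(103,98 \right)} = 95 + 2 \cdot 103 \left(98 + 103\right) = 95 + 2 \cdot 103 \cdot 201 = 95 + 41406 = 41501$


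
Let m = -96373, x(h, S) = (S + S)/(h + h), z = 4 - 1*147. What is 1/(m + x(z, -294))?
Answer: -143/13781045 ≈ -1.0377e-5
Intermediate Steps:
z = -143 (z = 4 - 147 = -143)
x(h, S) = S/h (x(h, S) = (2*S)/((2*h)) = (2*S)*(1/(2*h)) = S/h)
1/(m + x(z, -294)) = 1/(-96373 - 294/(-143)) = 1/(-96373 - 294*(-1/143)) = 1/(-96373 + 294/143) = 1/(-13781045/143) = -143/13781045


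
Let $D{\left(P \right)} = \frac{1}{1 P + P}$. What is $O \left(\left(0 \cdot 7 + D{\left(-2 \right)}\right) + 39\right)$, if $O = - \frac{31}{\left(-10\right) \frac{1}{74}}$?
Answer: $\frac{35557}{4} \approx 8889.3$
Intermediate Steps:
$D{\left(P \right)} = \frac{1}{2 P}$ ($D{\left(P \right)} = \frac{1}{P + P} = \frac{1}{2 P}$)
$O = \frac{1147}{5}$ ($O = - \frac{31}{\left(-10\right) \frac{1}{74}} = - \frac{31}{- \frac{5}{37}} = \left(-31\right) \left(- \frac{37}{5}\right) = \frac{1147}{5} \approx 229.4$)
$O \left(\left(0 \cdot 7 + D{\left(-2 \right)}\right) + 39\right) = \frac{1147 \left(\left(0 \cdot 7 + \frac{1}{2 \left(-2\right)}\right) + 39\right)}{5} = \frac{1147 \left(\left(0 + \frac{1}{2} \left(- \frac{1}{2}\right)\right) + 39\right)}{5} = \frac{1147 \left(\left(0 - \frac{1}{4}\right) + 39\right)}{5} = \frac{1147 \left(- \frac{1}{4} + 39\right)}{5} = \frac{1147}{5} \cdot \frac{155}{4} = \frac{35557}{4}$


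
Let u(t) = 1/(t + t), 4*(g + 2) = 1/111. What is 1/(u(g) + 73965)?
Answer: 887/65606733 ≈ 1.3520e-5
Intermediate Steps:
g = -887/444 (g = -2 + (¼)/111 = -2 + (¼)*(1/111) = -2 + 1/444 = -887/444 ≈ -1.9977)
u(t) = 1/(2*t)
1/(u(g) + 73965) = 1/(1/(2*(-887/444)) + 73965) = 1/((½)*(-444/887) + 73965) = 1/(-222/887 + 73965) = 1/(65606733/887) = 887/65606733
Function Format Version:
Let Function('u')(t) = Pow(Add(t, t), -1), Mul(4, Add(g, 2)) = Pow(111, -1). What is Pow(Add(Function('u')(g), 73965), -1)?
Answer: Rational(887, 65606733) ≈ 1.3520e-5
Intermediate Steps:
g = Rational(-887, 444) (g = Add(-2, Mul(Rational(1, 4), Pow(111, -1))) = Add(-2, Mul(Rational(1, 4), Rational(1, 111))) = Add(-2, Rational(1, 444)) = Rational(-887, 444) ≈ -1.9977)
Function('u')(t) = Mul(Rational(1, 2), Pow(t, -1)) (Function('u')(t) = Pow(Mul(2, t), -1) = Mul(Rational(1, 2), Pow(t, -1)))
Pow(Add(Function('u')(g), 73965), -1) = Pow(Add(Mul(Rational(1, 2), Pow(Rational(-887, 444), -1)), 73965), -1) = Pow(Add(Mul(Rational(1, 2), Rational(-444, 887)), 73965), -1) = Pow(Add(Rational(-222, 887), 73965), -1) = Pow(Rational(65606733, 887), -1) = Rational(887, 65606733)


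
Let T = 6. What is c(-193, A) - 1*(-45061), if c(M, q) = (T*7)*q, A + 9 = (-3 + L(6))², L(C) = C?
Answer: 45061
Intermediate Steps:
A = 0 (A = -9 + (-3 + 6)² = -9 + 3² = -9 + 9 = 0)
c(M, q) = 42*q (c(M, q) = (6*7)*q = 42*q)
c(-193, A) - 1*(-45061) = 42*0 - 1*(-45061) = 0 + 45061 = 45061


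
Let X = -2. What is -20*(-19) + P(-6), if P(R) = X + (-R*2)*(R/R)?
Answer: 390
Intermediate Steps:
P(R) = -2 - 2*R (P(R) = -2 + (-R*2)*(R/R) = -2 - 2*R*1 = -2 - 2*R)
-20*(-19) + P(-6) = -20*(-19) + (-2 - 2*(-6)) = 380 + (-2 + 12) = 380 + 10 = 390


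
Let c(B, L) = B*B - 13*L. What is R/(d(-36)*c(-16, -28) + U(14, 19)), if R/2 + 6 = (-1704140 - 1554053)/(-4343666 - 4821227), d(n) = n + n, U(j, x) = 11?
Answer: 103462330/409020009697 ≈ 0.00025295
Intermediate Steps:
c(B, L) = B**2 - 13*L
d(n) = 2*n
R = -103462330/9164893 (R = -12 + 2*((-1704140 - 1554053)/(-4343666 - 4821227)) = -12 + 2*(-3258193/(-9164893)) = -12 + 2*(-3258193*(-1/9164893)) = -12 + 2*(3258193/9164893) = -12 + 6516386/9164893 = -103462330/9164893 ≈ -11.289)
R/(d(-36)*c(-16, -28) + U(14, 19)) = -103462330/(9164893*((2*(-36))*((-16)**2 - 13*(-28)) + 11)) = -103462330/(9164893*(-72*(256 + 364) + 11)) = -103462330/(9164893*(-72*620 + 11)) = -103462330/(9164893*(-44640 + 11)) = -103462330/9164893/(-44629) = -103462330/9164893*(-1/44629) = 103462330/409020009697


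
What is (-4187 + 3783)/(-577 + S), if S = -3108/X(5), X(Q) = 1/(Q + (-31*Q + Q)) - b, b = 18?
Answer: 150692/150841 ≈ 0.99901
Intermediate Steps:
X(Q) = -18 - 1/(29*Q) (X(Q) = 1/(Q + (-31*Q + Q)) - 1*18 = 1/(Q - 30*Q) - 18 = 1/(-29*Q) - 18 = -1/(29*Q) - 18 = -18 - 1/(29*Q))
S = 64380/373 (S = -3108/(-18 - 1/29/5) = -3108/(-18 - 1/29*1/5) = -3108/(-18 - 1/145) = -3108/(-2611/145) = -3108*(-145/2611) = 64380/373 ≈ 172.60)
(-4187 + 3783)/(-577 + S) = (-4187 + 3783)/(-577 + 64380/373) = -404/(-150841/373) = -404*(-373/150841) = 150692/150841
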